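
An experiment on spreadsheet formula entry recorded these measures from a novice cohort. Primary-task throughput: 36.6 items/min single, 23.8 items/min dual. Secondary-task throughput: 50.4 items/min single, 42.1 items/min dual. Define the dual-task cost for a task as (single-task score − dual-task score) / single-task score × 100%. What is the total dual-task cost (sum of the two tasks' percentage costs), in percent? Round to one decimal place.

51.4

Primary cost = (36.6 − 23.8) / 36.6 × 100% = 34.9727%.
Secondary cost = (50.4 − 42.1) / 50.4 × 100% = 16.4683%.
Total = 34.9727% + 16.4683% = 51.4410% ≈ 51.4%.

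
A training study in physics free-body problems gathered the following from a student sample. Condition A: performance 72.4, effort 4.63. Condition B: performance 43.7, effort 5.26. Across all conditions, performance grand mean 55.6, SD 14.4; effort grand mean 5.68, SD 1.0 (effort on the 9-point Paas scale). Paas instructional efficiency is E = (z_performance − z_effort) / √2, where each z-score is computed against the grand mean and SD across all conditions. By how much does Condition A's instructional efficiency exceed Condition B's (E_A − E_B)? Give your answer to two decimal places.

1.85

Condition A: z_P = (72.4 − 55.6)/14.4 = 1.1667; z_E = (4.63 − 5.68)/1.0 = -1.0500; E_A = (1.1667 − (-1.0500))/√2 = 1.5674.
Condition B: z_P = (43.7 − 55.6)/14.4 = -0.8264; z_E = (5.26 − 5.68)/1.0 = -0.4200; E_B = (-0.8264 − (-0.4200))/√2 = -0.2874.
E_A − E_B = 1.5674 − (-0.2874) = 1.8548 ≈ 1.85.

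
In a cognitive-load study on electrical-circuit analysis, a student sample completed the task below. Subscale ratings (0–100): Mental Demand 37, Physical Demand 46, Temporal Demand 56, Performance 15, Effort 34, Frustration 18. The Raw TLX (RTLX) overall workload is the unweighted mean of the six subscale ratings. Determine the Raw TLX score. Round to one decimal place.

Sum of ratings = 37 + 46 + 56 + 15 + 34 + 18 = 206.
RTLX = 206 / 6 = 34.3333 ≈ 34.3.

34.3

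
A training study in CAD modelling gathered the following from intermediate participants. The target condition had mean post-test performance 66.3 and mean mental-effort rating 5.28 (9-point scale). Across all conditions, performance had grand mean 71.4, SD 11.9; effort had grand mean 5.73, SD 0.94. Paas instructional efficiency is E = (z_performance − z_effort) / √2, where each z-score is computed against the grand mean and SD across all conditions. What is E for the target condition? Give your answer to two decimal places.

0.04

z_performance = (66.3 − 71.4) / 11.9 = -5.1000 / 11.9 = -0.4286.
z_effort = (5.28 − 5.73) / 0.94 = -0.4500 / 0.94 = -0.4787.
z_P − z_E = -0.4286 − (-0.4787) = 0.0501.
E = 0.0501 / √2 = 0.0501 / 1.41421 = 0.0354 ≈ 0.04.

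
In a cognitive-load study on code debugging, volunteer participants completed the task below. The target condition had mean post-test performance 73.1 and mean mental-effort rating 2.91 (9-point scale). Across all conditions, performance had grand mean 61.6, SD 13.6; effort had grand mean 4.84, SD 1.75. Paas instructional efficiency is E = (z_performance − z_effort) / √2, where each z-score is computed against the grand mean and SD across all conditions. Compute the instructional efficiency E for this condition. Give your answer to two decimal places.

1.38

z_performance = (73.1 − 61.6) / 13.6 = 11.5000 / 13.6 = 0.8456.
z_effort = (2.91 − 4.84) / 1.75 = -1.9300 / 1.75 = -1.1029.
z_P − z_E = 0.8456 − (-1.1029) = 1.9485.
E = 1.9485 / √2 = 1.9485 / 1.41421 = 1.3778 ≈ 1.38.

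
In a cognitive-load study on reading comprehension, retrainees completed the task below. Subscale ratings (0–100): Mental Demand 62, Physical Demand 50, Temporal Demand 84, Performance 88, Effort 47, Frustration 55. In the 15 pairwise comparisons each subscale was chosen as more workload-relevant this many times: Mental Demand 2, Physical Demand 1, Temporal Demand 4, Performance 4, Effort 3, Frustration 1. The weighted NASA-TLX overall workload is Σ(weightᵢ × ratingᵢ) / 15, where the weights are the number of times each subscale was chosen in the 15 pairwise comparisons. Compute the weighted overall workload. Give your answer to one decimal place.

The tallies are the weights (they sum to 15).
Weighted sum = 2·62 + 1·50 + 4·84 + 4·88 + 3·47 + 1·55
            = 124 + 50 + 336 + 352 + 141 + 55 = 1058.
Overall workload = 1058 / 15 = 70.5333 ≈ 70.5.

70.5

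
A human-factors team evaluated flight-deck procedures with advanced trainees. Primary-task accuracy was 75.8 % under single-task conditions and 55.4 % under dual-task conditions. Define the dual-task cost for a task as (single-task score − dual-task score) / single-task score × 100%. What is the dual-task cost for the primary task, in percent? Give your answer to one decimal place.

Cost = (75.8 − 55.4) / 75.8 × 100%
     = 20.4000 / 75.8 × 100% = 26.9129%.
≈ 26.9%.

26.9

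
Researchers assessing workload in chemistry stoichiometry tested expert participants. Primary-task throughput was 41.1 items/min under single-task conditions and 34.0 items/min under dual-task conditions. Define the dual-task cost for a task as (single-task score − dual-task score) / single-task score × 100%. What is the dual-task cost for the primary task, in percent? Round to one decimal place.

Cost = (41.1 − 34.0) / 41.1 × 100%
     = 7.1000 / 41.1 × 100% = 17.2749%.
≈ 17.3%.

17.3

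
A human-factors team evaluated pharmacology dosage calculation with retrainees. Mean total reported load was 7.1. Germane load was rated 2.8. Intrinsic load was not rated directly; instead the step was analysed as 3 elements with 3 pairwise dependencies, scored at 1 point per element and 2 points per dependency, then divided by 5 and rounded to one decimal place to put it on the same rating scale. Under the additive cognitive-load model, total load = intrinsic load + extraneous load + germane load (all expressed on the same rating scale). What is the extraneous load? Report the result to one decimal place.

2.5

Intrinsic (element-interactivity): (3 × 1 + 3 × 2) / 5 = 9 / 5 = 1.8000 → 1.8.
extraneous load = total − intrinsic − germane
             = 7.1 − 1.8 − 2.8 = 2.5.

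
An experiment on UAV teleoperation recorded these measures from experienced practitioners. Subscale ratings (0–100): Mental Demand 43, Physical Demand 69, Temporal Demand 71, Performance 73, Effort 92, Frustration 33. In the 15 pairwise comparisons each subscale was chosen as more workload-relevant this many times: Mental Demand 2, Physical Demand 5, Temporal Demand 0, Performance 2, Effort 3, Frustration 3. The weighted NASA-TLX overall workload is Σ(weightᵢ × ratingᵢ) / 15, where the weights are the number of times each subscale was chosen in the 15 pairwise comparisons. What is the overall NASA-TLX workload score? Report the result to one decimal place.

The tallies are the weights (they sum to 15).
Weighted sum = 2·43 + 5·69 + 0·71 + 2·73 + 3·92 + 3·33
            = 86 + 345 + 0 + 146 + 276 + 99 = 952.
Overall workload = 952 / 15 = 63.4667 ≈ 63.5.

63.5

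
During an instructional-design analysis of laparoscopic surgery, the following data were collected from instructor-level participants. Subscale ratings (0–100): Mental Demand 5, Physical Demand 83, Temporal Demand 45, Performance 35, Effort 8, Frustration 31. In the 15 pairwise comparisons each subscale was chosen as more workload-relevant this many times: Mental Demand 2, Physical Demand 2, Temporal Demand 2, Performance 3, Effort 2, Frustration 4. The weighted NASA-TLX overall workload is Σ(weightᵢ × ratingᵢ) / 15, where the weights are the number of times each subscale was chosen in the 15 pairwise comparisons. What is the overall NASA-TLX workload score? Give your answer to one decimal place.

34.1

The tallies are the weights (they sum to 15).
Weighted sum = 2·5 + 2·83 + 2·45 + 3·35 + 2·8 + 4·31
            = 10 + 166 + 90 + 105 + 16 + 124 = 511.
Overall workload = 511 / 15 = 34.0667 ≈ 34.1.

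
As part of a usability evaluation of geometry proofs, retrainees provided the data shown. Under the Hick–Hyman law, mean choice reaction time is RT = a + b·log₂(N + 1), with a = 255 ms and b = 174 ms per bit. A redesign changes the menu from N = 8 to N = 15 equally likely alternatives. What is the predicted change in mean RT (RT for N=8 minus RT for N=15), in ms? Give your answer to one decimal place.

-144.4

RT(8) = 255 + 174·log₂(9) = 255 + 174·3.1699 = 806.5626 ms.
RT(15) = 255 + 174·log₂(16) = 255 + 174·4.0000 = 951.0000 ms.
Difference = 806.5626 − 951.0000 = -144.4374 ≈ -144.4 ms.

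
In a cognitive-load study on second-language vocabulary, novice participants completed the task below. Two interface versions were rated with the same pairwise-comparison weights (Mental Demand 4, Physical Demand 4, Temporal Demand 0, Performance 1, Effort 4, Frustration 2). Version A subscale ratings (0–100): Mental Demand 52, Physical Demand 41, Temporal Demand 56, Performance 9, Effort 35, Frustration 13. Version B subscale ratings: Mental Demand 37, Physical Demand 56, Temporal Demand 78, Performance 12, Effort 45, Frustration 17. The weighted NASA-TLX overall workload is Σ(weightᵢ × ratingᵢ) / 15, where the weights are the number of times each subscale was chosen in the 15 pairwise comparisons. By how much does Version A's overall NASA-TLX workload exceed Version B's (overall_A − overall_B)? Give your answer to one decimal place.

Version A weighted sum = 4·52 + 4·41 + 0·56 + 1·9 + 4·35 + 2·13 = 208 + 164 + 0 + 9 + 140 + 26 = 547; overall_A = 547/15 = 36.4667.
Version B weighted sum = 4·37 + 4·56 + 0·78 + 1·12 + 4·45 + 2·17 = 148 + 224 + 0 + 12 + 180 + 34 = 598; overall_B = 598/15 = 39.8667.
Difference = 36.4667 − 39.8667 = -3.4000 ≈ -3.4.

-3.4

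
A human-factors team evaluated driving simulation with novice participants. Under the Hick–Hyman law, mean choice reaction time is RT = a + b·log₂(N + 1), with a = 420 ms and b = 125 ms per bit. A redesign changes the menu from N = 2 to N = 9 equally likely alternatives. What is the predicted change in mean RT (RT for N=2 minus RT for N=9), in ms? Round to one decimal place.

RT(2) = 420 + 125·log₂(3) = 420 + 125·1.5850 = 618.1250 ms.
RT(9) = 420 + 125·log₂(10) = 420 + 125·3.3219 = 835.2375 ms.
Difference = 618.1250 − 835.2375 = -217.1125 ≈ -217.1 ms.

-217.1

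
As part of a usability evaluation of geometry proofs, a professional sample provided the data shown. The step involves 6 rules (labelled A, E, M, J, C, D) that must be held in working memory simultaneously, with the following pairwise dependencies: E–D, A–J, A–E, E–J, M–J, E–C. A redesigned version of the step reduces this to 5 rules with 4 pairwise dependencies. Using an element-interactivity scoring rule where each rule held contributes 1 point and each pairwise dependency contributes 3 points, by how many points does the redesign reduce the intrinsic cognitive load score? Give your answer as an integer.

7

Original: 6 × 1 + 6 × 3 = 6 + 18 = 24.
Redesigned: 5 × 1 + 4 × 3 = 5 + 12 = 17.
Reduction = 24 − 17 = 7.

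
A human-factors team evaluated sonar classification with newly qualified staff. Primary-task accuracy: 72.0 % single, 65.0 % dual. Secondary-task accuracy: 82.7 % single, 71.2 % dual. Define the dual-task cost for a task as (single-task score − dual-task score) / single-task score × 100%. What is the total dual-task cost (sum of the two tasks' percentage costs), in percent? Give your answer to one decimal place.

23.6

Primary cost = (72.0 − 65.0) / 72.0 × 100% = 9.7222%.
Secondary cost = (82.7 − 71.2) / 82.7 × 100% = 13.9057%.
Total = 9.7222% + 13.9057% = 23.6279% ≈ 23.6%.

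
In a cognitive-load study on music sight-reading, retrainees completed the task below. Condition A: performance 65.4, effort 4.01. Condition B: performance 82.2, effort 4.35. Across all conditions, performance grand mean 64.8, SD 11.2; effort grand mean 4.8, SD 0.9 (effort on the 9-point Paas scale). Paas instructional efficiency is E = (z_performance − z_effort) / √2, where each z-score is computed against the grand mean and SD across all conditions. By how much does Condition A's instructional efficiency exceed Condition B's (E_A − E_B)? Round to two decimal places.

-0.79

Condition A: z_P = (65.4 − 64.8)/11.2 = 0.0536; z_E = (4.01 − 4.8)/0.9 = -0.8778; E_A = (0.0536 − (-0.8778))/√2 = 0.6586.
Condition B: z_P = (82.2 − 64.8)/11.2 = 1.5536; z_E = (4.35 − 4.8)/0.9 = -0.5000; E_B = (1.5536 − (-0.5000))/√2 = 1.4521.
E_A − E_B = 0.6586 − 1.4521 = -0.7935 ≈ -0.79.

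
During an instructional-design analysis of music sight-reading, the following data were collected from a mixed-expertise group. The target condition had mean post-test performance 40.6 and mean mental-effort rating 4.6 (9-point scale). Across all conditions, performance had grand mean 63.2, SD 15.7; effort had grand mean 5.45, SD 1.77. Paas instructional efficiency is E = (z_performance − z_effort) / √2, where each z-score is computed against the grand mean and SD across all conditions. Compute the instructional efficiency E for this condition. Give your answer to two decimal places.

-0.68

z_performance = (40.6 − 63.2) / 15.7 = -22.6000 / 15.7 = -1.4395.
z_effort = (4.6 − 5.45) / 1.77 = -0.8500 / 1.77 = -0.4802.
z_P − z_E = -1.4395 − (-0.4802) = -0.9593.
E = -0.9593 / √2 = -0.9593 / 1.41421 = -0.6783 ≈ -0.68.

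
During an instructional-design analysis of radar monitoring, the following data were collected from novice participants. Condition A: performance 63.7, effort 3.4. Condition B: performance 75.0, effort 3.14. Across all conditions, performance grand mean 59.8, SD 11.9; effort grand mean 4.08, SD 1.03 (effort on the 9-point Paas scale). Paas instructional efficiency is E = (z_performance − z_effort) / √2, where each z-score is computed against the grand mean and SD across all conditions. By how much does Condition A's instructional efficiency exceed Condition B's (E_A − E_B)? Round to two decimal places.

Condition A: z_P = (63.7 − 59.8)/11.9 = 0.3277; z_E = (3.4 − 4.08)/1.03 = -0.6602; E_A = (0.3277 − (-0.6602))/√2 = 0.6986.
Condition B: z_P = (75.0 − 59.8)/11.9 = 1.2773; z_E = (3.14 − 4.08)/1.03 = -0.9126; E_B = (1.2773 − (-0.9126))/√2 = 1.5485.
E_A − E_B = 0.6986 − 1.5485 = -0.8499 ≈ -0.85.

-0.85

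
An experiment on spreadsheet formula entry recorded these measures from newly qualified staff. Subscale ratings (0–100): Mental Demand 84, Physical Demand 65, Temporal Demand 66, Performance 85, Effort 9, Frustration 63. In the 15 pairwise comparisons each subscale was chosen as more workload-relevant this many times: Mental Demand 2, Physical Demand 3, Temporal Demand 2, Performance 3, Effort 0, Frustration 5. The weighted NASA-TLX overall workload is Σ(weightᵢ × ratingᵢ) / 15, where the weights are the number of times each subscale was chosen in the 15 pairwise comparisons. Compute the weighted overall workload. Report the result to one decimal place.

71.0

The tallies are the weights (they sum to 15).
Weighted sum = 2·84 + 3·65 + 2·66 + 3·85 + 0·9 + 5·63
            = 168 + 195 + 132 + 255 + 0 + 315 = 1065.
Overall workload = 1065 / 15 = 71.0000 ≈ 71.0.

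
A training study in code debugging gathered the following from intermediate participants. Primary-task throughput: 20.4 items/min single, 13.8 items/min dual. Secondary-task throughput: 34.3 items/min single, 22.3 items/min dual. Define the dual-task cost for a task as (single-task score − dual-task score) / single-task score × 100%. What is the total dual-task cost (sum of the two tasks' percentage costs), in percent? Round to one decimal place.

67.3

Primary cost = (20.4 − 13.8) / 20.4 × 100% = 32.3529%.
Secondary cost = (34.3 − 22.3) / 34.3 × 100% = 34.9854%.
Total = 32.3529% + 34.9854% = 67.3383% ≈ 67.3%.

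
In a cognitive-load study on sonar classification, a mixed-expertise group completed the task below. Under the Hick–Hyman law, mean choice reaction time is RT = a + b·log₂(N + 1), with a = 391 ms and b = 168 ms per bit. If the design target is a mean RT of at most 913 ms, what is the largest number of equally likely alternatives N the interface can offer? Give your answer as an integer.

Set 391 + 168·log₂(N + 1) ≤ 913.
log₂(N + 1) ≤ (913 − 391) / 168 = 3.1071.
N + 1 ≤ 2^3.1071 = 8.6165.
N ≤ 7.6165, so the largest integer N is 7.

7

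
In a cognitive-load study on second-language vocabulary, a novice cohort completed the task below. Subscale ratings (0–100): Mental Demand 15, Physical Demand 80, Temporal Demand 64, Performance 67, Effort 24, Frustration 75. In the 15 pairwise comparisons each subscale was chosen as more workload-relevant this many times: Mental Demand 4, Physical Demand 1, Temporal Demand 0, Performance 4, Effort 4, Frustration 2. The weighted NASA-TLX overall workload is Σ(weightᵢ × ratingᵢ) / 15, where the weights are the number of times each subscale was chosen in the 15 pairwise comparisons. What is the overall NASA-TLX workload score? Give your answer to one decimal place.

The tallies are the weights (they sum to 15).
Weighted sum = 4·15 + 1·80 + 0·64 + 4·67 + 4·24 + 2·75
            = 60 + 80 + 0 + 268 + 96 + 150 = 654.
Overall workload = 654 / 15 = 43.6000 ≈ 43.6.

43.6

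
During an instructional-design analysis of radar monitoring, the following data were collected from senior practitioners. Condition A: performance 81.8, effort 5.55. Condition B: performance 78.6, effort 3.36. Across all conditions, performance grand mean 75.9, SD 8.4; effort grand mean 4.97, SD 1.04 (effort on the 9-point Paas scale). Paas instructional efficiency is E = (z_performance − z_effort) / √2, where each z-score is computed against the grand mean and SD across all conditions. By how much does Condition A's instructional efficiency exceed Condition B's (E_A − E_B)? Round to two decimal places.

Condition A: z_P = (81.8 − 75.9)/8.4 = 0.7024; z_E = (5.55 − 4.97)/1.04 = 0.5577; E_A = (0.7024 − 0.5577)/√2 = 0.1023.
Condition B: z_P = (78.6 − 75.9)/8.4 = 0.3214; z_E = (3.36 − 4.97)/1.04 = -1.5481; E_B = (0.3214 − (-1.5481))/√2 = 1.3219.
E_A − E_B = 0.1023 − 1.3219 = -1.2196 ≈ -1.22.

-1.22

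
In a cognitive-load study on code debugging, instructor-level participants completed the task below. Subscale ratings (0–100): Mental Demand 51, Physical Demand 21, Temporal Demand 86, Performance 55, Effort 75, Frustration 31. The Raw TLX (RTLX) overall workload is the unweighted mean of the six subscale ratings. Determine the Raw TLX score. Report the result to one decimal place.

53.2

Sum of ratings = 51 + 21 + 86 + 55 + 75 + 31 = 319.
RTLX = 319 / 6 = 53.1667 ≈ 53.2.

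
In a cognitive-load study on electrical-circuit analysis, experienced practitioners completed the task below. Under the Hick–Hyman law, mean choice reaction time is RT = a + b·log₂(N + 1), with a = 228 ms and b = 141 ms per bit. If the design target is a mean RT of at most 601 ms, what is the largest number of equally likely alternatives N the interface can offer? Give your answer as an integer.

Set 228 + 141·log₂(N + 1) ≤ 601.
log₂(N + 1) ≤ (601 − 228) / 141 = 2.6454.
N + 1 ≤ 2^2.6454 = 6.2567.
N ≤ 5.2567, so the largest integer N is 5.

5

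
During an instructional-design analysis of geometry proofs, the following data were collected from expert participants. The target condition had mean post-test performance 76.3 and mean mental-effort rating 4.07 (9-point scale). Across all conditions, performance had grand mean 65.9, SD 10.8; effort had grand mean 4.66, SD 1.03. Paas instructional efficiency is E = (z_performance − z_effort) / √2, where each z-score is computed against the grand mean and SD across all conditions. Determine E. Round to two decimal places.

z_performance = (76.3 − 65.9) / 10.8 = 10.4000 / 10.8 = 0.9630.
z_effort = (4.07 − 4.66) / 1.03 = -0.5900 / 1.03 = -0.5728.
z_P − z_E = 0.9630 − (-0.5728) = 1.5358.
E = 1.5358 / √2 = 1.5358 / 1.41421 = 1.0860 ≈ 1.09.

1.09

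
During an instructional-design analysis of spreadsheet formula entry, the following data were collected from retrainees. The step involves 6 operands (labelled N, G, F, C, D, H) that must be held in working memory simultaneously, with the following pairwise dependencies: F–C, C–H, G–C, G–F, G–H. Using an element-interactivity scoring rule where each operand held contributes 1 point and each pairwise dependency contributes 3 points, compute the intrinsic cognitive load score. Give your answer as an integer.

21

Count of operands held simultaneously: 6.
Count of pairwise dependencies listed: 5.
Element contribution: 6 × 1 = 6.
Interaction contribution: 5 × 3 = 15.
Intrinsic load = 6 + 15 = 21.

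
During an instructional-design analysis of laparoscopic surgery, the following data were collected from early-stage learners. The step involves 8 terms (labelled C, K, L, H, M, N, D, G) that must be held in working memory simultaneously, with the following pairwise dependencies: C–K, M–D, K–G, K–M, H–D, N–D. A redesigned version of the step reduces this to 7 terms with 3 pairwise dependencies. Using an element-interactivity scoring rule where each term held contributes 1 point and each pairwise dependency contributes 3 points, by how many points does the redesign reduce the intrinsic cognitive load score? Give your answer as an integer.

Original: 8 × 1 + 6 × 3 = 8 + 18 = 26.
Redesigned: 7 × 1 + 3 × 3 = 7 + 9 = 16.
Reduction = 26 − 16 = 10.

10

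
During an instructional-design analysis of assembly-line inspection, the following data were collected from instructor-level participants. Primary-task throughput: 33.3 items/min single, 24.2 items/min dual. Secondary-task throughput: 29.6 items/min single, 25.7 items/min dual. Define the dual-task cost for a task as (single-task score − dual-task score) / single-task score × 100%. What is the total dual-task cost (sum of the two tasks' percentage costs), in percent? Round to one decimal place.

40.5

Primary cost = (33.3 − 24.2) / 33.3 × 100% = 27.3273%.
Secondary cost = (29.6 − 25.7) / 29.6 × 100% = 13.1757%.
Total = 27.3273% + 13.1757% = 40.5030% ≈ 40.5%.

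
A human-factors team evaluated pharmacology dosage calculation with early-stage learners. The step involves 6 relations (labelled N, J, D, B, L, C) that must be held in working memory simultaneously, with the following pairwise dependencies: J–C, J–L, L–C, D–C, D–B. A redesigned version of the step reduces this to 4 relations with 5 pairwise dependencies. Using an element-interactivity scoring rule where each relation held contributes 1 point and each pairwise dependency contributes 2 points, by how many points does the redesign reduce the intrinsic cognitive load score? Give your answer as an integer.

2

Original: 6 × 1 + 5 × 2 = 6 + 10 = 16.
Redesigned: 4 × 1 + 5 × 2 = 4 + 10 = 14.
Reduction = 16 − 14 = 2.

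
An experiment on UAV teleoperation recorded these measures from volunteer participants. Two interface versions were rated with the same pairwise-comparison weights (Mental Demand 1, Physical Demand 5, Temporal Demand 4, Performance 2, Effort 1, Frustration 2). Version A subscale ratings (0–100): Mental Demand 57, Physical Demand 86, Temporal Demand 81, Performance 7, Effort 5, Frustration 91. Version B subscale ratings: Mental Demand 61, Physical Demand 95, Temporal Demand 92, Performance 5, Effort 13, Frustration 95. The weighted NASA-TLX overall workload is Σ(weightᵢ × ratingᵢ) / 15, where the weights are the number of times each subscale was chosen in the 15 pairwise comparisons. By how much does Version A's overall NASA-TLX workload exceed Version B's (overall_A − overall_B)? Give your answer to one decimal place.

-7.0

Version A weighted sum = 1·57 + 5·86 + 4·81 + 2·7 + 1·5 + 2·91 = 57 + 430 + 324 + 14 + 5 + 182 = 1012; overall_A = 1012/15 = 67.4667.
Version B weighted sum = 1·61 + 5·95 + 4·92 + 2·5 + 1·13 + 2·95 = 61 + 475 + 368 + 10 + 13 + 190 = 1117; overall_B = 1117/15 = 74.4667.
Difference = 67.4667 − 74.4667 = -7.0000 ≈ -7.0.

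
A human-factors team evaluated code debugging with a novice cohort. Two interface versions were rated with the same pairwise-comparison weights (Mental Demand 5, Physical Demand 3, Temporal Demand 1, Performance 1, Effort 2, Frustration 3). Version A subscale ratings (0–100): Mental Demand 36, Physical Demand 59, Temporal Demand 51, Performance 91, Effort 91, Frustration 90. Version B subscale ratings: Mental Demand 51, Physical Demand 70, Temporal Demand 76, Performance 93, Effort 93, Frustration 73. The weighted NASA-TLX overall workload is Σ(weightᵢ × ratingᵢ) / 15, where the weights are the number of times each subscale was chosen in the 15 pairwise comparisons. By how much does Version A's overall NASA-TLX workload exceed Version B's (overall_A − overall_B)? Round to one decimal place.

-5.9

Version A weighted sum = 5·36 + 3·59 + 1·51 + 1·91 + 2·91 + 3·90 = 180 + 177 + 51 + 91 + 182 + 270 = 951; overall_A = 951/15 = 63.4000.
Version B weighted sum = 5·51 + 3·70 + 1·76 + 1·93 + 2·93 + 3·73 = 255 + 210 + 76 + 93 + 186 + 219 = 1039; overall_B = 1039/15 = 69.2667.
Difference = 63.4000 − 69.2667 = -5.8667 ≈ -5.9.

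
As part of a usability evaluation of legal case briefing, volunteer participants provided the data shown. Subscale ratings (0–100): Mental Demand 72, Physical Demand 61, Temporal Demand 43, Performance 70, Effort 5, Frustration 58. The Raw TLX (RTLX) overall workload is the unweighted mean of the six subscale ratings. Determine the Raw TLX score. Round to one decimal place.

Sum of ratings = 72 + 61 + 43 + 70 + 5 + 58 = 309.
RTLX = 309 / 6 = 51.5000 ≈ 51.5.

51.5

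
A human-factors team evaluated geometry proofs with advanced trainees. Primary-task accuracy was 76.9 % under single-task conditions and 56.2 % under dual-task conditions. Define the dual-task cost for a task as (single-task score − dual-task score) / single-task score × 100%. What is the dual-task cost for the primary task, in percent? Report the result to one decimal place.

26.9

Cost = (76.9 − 56.2) / 76.9 × 100%
     = 20.7000 / 76.9 × 100% = 26.9181%.
≈ 26.9%.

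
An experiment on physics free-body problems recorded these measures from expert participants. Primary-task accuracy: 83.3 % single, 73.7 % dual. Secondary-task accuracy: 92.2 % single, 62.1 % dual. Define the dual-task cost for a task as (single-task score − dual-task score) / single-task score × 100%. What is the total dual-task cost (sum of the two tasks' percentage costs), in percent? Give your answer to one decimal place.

Primary cost = (83.3 − 73.7) / 83.3 × 100% = 11.5246%.
Secondary cost = (92.2 − 62.1) / 92.2 × 100% = 32.6464%.
Total = 11.5246% + 32.6464% = 44.1710% ≈ 44.2%.

44.2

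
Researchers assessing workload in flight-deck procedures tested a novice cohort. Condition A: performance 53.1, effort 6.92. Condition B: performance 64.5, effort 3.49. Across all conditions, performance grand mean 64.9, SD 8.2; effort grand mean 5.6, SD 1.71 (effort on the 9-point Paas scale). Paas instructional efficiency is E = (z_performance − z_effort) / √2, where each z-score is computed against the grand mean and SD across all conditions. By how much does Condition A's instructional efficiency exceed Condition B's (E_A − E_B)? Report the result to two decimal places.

Condition A: z_P = (53.1 − 64.9)/8.2 = -1.4390; z_E = (6.92 − 5.6)/1.71 = 0.7719; E_A = (-1.4390 − 0.7719)/√2 = -1.5633.
Condition B: z_P = (64.5 − 64.9)/8.2 = -0.0488; z_E = (3.49 − 5.6)/1.71 = -1.2339; E_B = (-0.0488 − (-1.2339))/√2 = 0.8380.
E_A − E_B = -1.5633 − 0.8380 = -2.4013 ≈ -2.40.

-2.40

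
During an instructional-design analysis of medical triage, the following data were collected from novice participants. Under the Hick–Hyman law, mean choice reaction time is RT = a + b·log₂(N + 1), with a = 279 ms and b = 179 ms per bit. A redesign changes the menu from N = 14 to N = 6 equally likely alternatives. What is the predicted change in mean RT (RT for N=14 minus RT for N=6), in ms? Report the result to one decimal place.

RT(14) = 279 + 179·log₂(15) = 279 + 179·3.9069 = 978.3351 ms.
RT(6) = 279 + 179·log₂(7) = 279 + 179·2.8074 = 781.5246 ms.
Difference = 978.3351 − 781.5246 = 196.8105 ≈ 196.8 ms.

196.8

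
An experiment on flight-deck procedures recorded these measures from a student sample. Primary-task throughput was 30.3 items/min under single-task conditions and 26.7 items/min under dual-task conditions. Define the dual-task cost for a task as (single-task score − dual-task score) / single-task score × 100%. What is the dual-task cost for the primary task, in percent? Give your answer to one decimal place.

11.9

Cost = (30.3 − 26.7) / 30.3 × 100%
     = 3.6000 / 30.3 × 100% = 11.8812%.
≈ 11.9%.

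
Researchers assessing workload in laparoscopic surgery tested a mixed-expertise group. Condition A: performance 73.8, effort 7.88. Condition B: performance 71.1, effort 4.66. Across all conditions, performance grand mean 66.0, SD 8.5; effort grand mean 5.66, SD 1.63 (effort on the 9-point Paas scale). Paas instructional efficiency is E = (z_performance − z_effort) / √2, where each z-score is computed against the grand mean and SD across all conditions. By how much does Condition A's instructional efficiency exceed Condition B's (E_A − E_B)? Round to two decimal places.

Condition A: z_P = (73.8 − 66.0)/8.5 = 0.9176; z_E = (7.88 − 5.66)/1.63 = 1.3620; E_A = (0.9176 − 1.3620)/√2 = -0.3142.
Condition B: z_P = (71.1 − 66.0)/8.5 = 0.6000; z_E = (4.66 − 5.66)/1.63 = -0.6135; E_B = (0.6000 − (-0.6135))/√2 = 0.8581.
E_A − E_B = -0.3142 − 0.8581 = -1.1723 ≈ -1.17.

-1.17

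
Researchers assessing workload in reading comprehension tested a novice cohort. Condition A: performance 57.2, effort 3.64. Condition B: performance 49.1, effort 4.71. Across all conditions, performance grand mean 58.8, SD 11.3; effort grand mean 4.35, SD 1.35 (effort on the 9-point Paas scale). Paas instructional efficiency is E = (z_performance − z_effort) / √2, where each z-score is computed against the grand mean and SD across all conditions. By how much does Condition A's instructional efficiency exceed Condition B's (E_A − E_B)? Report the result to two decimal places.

1.07

Condition A: z_P = (57.2 − 58.8)/11.3 = -0.1416; z_E = (3.64 − 4.35)/1.35 = -0.5259; E_A = (-0.1416 − (-0.5259))/√2 = 0.2717.
Condition B: z_P = (49.1 − 58.8)/11.3 = -0.8584; z_E = (4.71 − 4.35)/1.35 = 0.2667; E_B = (-0.8584 − 0.2667)/√2 = -0.7956.
E_A − E_B = 0.2717 − (-0.7956) = 1.0673 ≈ 1.07.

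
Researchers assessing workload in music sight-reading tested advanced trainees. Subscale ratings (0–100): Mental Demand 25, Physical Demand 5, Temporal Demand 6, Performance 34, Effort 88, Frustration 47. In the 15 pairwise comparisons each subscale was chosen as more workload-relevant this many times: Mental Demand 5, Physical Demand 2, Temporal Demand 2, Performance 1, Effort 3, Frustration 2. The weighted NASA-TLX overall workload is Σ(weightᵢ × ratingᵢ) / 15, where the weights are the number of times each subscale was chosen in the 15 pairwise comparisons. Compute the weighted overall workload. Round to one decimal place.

The tallies are the weights (they sum to 15).
Weighted sum = 5·25 + 2·5 + 2·6 + 1·34 + 3·88 + 2·47
            = 125 + 10 + 12 + 34 + 264 + 94 = 539.
Overall workload = 539 / 15 = 35.9333 ≈ 35.9.

35.9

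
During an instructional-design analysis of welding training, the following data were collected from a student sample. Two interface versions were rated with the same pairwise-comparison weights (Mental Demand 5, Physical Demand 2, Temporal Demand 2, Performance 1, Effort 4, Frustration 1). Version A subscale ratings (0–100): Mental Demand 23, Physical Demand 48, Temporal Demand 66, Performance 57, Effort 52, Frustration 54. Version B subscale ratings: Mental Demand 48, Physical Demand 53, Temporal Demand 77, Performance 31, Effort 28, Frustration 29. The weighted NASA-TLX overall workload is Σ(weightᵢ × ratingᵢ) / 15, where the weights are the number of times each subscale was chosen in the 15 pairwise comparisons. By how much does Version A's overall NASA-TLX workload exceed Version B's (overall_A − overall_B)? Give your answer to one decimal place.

Version A weighted sum = 5·23 + 2·48 + 2·66 + 1·57 + 4·52 + 1·54 = 115 + 96 + 132 + 57 + 208 + 54 = 662; overall_A = 662/15 = 44.1333.
Version B weighted sum = 5·48 + 2·53 + 2·77 + 1·31 + 4·28 + 1·29 = 240 + 106 + 154 + 31 + 112 + 29 = 672; overall_B = 672/15 = 44.8000.
Difference = 44.1333 − 44.8000 = -0.6667 ≈ -0.7.

-0.7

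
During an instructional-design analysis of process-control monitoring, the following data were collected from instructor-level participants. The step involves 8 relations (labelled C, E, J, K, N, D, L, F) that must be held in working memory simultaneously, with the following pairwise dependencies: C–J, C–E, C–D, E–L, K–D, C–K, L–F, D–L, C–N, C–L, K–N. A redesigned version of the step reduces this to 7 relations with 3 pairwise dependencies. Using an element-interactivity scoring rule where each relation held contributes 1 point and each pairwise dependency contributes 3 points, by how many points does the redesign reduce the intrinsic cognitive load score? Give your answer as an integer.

25

Original: 8 × 1 + 11 × 3 = 8 + 33 = 41.
Redesigned: 7 × 1 + 3 × 3 = 7 + 9 = 16.
Reduction = 41 − 16 = 25.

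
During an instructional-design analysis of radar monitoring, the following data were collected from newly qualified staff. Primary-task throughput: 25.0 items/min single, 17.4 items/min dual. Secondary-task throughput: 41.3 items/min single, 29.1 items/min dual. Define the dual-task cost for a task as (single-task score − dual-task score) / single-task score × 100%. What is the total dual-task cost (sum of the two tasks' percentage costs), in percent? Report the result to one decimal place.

Primary cost = (25.0 − 17.4) / 25.0 × 100% = 30.4000%.
Secondary cost = (41.3 − 29.1) / 41.3 × 100% = 29.5400%.
Total = 30.4000% + 29.5400% = 59.9400% ≈ 59.9%.

59.9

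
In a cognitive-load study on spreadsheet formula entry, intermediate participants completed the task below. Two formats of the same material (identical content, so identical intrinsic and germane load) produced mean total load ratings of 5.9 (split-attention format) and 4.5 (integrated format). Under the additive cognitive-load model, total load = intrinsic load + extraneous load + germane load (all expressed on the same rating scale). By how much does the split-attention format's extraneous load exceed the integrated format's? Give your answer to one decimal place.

1.4

Intrinsic and germane load are equal across formats, so the difference in total load equals the difference in extraneous load.
Extraneous-load difference = 5.9 − 4.5 = 1.4.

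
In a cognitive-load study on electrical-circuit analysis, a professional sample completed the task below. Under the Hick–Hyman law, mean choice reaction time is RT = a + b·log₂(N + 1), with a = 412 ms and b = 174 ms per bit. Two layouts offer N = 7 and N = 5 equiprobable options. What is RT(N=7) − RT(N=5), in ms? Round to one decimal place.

72.2

RT(7) = 412 + 174·log₂(8) = 412 + 174·3.0000 = 934.0000 ms.
RT(5) = 412 + 174·log₂(6) = 412 + 174·2.5850 = 861.7900 ms.
Difference = 934.0000 − 861.7900 = 72.2100 ≈ 72.2 ms.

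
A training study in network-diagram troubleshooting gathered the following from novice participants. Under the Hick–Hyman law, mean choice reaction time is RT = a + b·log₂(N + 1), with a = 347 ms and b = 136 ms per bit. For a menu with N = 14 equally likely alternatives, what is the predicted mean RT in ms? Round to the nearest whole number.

878

log₂(14 + 1) = log₂(15) = 3.9069.
RT = 347 + 136 × 3.9069 = 347 + 531.3384 = 878.3384 ms.
≈ 878 ms.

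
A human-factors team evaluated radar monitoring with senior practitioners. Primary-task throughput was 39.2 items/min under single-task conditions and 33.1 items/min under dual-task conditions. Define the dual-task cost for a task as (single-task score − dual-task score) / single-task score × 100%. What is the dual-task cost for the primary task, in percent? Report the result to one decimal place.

15.6

Cost = (39.2 − 33.1) / 39.2 × 100%
     = 6.1000 / 39.2 × 100% = 15.5612%.
≈ 15.6%.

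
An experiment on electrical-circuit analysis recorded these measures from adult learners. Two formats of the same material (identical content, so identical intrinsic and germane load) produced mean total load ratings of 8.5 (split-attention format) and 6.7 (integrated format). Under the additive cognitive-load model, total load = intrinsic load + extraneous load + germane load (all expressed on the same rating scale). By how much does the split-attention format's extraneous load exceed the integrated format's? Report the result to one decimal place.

Intrinsic and germane load are equal across formats, so the difference in total load equals the difference in extraneous load.
Extraneous-load difference = 8.5 − 6.7 = 1.8.

1.8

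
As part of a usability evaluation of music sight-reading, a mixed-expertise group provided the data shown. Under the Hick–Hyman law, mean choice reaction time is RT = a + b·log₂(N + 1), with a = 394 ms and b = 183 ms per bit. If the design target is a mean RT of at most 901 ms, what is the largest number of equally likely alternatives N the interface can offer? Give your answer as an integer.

5

Set 394 + 183·log₂(N + 1) ≤ 901.
log₂(N + 1) ≤ (901 − 394) / 183 = 2.7705.
N + 1 ≤ 2^2.7705 = 6.8234.
N ≤ 5.8234, so the largest integer N is 5.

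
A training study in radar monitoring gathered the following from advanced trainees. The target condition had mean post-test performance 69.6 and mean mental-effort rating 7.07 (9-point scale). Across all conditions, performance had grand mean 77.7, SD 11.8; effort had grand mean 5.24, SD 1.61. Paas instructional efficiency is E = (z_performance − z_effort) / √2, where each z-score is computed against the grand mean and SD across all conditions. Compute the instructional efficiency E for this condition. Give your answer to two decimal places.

z_performance = (69.6 − 77.7) / 11.8 = -8.1000 / 11.8 = -0.6864.
z_effort = (7.07 − 5.24) / 1.61 = 1.8300 / 1.61 = 1.1366.
z_P − z_E = -0.6864 − 1.1366 = -1.8230.
E = -1.8230 / √2 = -1.8230 / 1.41421 = -1.2891 ≈ -1.29.

-1.29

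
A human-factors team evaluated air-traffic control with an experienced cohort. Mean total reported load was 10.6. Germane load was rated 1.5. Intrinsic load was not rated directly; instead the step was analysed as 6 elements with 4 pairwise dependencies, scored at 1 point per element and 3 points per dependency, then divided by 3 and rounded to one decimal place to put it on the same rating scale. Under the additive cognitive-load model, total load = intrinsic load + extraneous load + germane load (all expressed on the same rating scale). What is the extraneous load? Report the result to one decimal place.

Intrinsic (element-interactivity): (6 × 1 + 4 × 3) / 3 = 18 / 3 = 6.0000 → 6.0.
extraneous load = total − intrinsic − germane
             = 10.6 − 6.0 − 1.5 = 3.1.

3.1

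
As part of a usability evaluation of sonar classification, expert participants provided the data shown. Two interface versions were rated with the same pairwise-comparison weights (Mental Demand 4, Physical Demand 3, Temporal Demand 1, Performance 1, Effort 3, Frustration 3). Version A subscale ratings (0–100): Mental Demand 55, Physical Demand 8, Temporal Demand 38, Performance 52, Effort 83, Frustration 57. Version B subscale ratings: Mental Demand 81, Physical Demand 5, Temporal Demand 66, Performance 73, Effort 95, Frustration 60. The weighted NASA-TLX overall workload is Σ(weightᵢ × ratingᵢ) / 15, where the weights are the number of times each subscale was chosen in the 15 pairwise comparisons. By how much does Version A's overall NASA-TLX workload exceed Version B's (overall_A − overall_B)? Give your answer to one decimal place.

Version A weighted sum = 4·55 + 3·8 + 1·38 + 1·52 + 3·83 + 3·57 = 220 + 24 + 38 + 52 + 249 + 171 = 754; overall_A = 754/15 = 50.2667.
Version B weighted sum = 4·81 + 3·5 + 1·66 + 1·73 + 3·95 + 3·60 = 324 + 15 + 66 + 73 + 285 + 180 = 943; overall_B = 943/15 = 62.8667.
Difference = 50.2667 − 62.8667 = -12.6000 ≈ -12.6.

-12.6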